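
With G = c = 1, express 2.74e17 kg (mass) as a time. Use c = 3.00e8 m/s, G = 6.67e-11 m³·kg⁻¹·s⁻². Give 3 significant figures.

6.77e-19 s

Mass → time via G/c³.
2.74e17 kg × (G/c³) = 6.77e-19 s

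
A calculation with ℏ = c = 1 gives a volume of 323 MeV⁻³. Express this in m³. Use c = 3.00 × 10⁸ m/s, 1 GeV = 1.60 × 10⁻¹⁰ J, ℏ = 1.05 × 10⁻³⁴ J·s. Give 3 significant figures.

2.46 × 10⁻³⁶ m³

Volume is [L]³ = [E]⁻³·(ℏc)³.
1 GeV⁻³ → (ℏc)³ × (1 GeV in J)⁻³ = 7.63 × 10⁻⁴⁸ m³.
Convert the energy scale: 323 MeV⁻³ = 3.23 × 10¹¹ GeV⁻³.
Result: 3.23 × 10¹¹ × 7.63 × 10⁻⁴⁸ = 2.46 × 10⁻³⁶ m³.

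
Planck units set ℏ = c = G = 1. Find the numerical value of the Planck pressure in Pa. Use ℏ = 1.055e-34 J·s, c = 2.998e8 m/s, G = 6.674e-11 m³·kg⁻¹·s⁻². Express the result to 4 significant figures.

Dimensional analysis gives p_P = c⁷/(ℏG²).
  = 2.177e59 / 4.699e-55
  = 4.632e113 Pa

4.632e113 Pa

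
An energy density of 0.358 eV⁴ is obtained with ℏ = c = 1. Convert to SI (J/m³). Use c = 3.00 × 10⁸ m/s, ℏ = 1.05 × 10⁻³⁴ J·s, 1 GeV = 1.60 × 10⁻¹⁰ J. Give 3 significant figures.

7.51 J/m³

[E]/[L]³ = [E]⁴/(ℏc)³; restore (ℏc)⁻³.
1 GeV⁴ → 1/(ℏc)³ × (1 GeV in J)⁴ = 2.10 × 10³⁷ J/m³.
Convert the energy scale: 0.358 eV⁴ = 3.58 × 10⁻³⁷ GeV⁴.
Result: 3.58 × 10⁻³⁷ × 2.10 × 10³⁷ = 7.51 J/m³.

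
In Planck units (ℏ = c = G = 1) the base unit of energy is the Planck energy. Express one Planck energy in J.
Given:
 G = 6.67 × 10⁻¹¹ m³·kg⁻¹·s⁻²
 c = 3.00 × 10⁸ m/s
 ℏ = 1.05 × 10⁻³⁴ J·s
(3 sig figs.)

1.96 × 10⁹ J

E_P = √(ℏc⁵/G)
  = √(3.83 × 10¹⁸)
  = 1.96 × 10⁹ J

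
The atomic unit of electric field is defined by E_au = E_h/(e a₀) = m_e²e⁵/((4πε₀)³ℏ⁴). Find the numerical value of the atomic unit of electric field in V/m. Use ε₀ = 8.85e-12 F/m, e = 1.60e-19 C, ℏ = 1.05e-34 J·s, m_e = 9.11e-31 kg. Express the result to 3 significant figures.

5.20e11 V/m

E_au = E_h/(e a₀) = m_e²e⁵/((4πε₀)³ℏ⁴)
E_h = 4.38e-18 J
a₀ = 5.26e-11 m
E_h/(e·a₀) = 5.20e11 V/m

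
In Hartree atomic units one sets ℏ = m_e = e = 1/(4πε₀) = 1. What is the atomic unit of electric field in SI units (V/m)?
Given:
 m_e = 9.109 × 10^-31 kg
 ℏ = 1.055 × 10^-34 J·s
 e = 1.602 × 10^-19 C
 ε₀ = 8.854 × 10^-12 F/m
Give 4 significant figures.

E_au = E_h/(e a₀) = m_e²e⁵/((4πε₀)³ℏ⁴)
E_h = 4.354 × 10^-18 J
a₀ = 5.297 × 10^-11 m
E_h/(e·a₀) = 5.131 × 10^11 V/m

5.131 × 10^11 V/m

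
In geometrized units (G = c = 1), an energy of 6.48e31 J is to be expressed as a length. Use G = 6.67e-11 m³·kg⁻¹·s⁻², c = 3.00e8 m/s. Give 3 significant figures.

5.34e-13 m

Energy → length via G/c⁴.
6.48e31 J × (G/c⁴) = 5.34e-13 m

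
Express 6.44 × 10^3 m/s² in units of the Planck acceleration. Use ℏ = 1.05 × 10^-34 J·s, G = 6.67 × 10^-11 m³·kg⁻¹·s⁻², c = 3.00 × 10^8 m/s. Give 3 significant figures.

Planck acceleration: a_P = √(c⁷/(ℏG)) = 5.59 × 10^51 m/s².
6.44 × 10^3 / 5.59 × 10^51 = 1.15 × 10^-48

1.15 × 10^-48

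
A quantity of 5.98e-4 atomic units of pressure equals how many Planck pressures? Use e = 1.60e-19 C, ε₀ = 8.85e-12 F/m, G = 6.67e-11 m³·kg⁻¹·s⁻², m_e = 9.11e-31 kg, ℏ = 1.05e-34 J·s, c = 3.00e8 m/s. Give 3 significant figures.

3.85e-104

atomic unit of pressure: P_au = E_h/a₀³ = m_e⁴e¹⁰/((4πε₀)⁵ℏ⁸) = 3.01e13 Pa
Planck pressure: p_P = c⁷/(ℏG²) = 4.68e113 Pa
5.98e-4 × 3.01e13 / 4.68e113 = 3.85e-104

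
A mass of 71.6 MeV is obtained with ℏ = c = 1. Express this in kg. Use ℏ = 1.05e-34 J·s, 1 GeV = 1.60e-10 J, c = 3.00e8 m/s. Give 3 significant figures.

1.27e-28 kg

Mass is [E]/c²; divide by c².
1 GeV → 1/c² × (1 GeV in J) = 1.78e-27 kg.
Convert the energy scale: 71.6 MeV = 0.0716 GeV.
Result: 0.0716 × 1.78e-27 = 1.27e-28 kg.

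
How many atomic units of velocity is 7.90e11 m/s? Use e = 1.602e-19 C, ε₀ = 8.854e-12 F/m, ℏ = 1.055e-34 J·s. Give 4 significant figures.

atomic unit of velocity: v_au = e²/(4πε₀ℏ) = 2.186e6 m/s.
7.90e11 / 2.186e6 = 3.613e5

3.613e5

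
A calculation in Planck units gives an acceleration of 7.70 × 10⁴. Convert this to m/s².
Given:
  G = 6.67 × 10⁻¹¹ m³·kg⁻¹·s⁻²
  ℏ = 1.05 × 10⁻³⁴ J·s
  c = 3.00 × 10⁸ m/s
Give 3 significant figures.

4.30 × 10⁵⁶ m/s²

One Planck acceleration: a_P = √(c⁷/(ℏG)) = 5.59 × 10⁵¹ m/s².
7.70 × 10⁴ × 5.59 × 10⁵¹ m/s² = 4.30 × 10⁵⁶ m/s²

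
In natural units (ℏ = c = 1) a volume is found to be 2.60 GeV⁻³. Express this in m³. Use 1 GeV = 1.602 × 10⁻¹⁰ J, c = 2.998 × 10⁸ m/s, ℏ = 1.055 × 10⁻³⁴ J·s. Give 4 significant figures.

2.001 × 10⁻⁴⁷ m³

Volume is [L]³ = [E]⁻³·(ℏc)³.
1 GeV⁻³ → (ℏc)³ × (1 GeV in J)⁻³ = 7.696 × 10⁻⁴⁸ m³.
Result: 2.60 × 7.696 × 10⁻⁴⁸ = 2.001 × 10⁻⁴⁷ m³.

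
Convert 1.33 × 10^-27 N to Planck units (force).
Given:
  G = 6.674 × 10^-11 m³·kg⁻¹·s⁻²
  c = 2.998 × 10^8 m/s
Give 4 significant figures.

1.099 × 10^-71

Planck force: F_P = c⁴/G = 1.210 × 10^44 N.
1.33 × 10^-27 / 1.210 × 10^44 = 1.099 × 10^-71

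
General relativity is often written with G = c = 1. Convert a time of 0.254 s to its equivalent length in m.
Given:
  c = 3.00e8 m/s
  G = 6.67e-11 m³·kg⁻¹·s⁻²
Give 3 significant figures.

Time → length via c.
0.254 s × (c) = 7.62e7 m

7.62e7 m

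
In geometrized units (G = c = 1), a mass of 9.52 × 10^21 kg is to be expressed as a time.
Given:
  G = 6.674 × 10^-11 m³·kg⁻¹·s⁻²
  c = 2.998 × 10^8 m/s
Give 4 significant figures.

2.358 × 10^-14 s

Mass → time via G/c³.
9.52 × 10^21 kg × (G/c³) = 2.358 × 10^-14 s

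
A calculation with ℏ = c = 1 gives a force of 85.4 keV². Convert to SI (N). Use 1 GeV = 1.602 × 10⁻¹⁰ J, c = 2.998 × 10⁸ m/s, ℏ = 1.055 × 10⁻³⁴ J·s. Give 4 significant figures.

6.929 × 10⁻⁵ N

Force is [E]/[L] = [E]²/(ℏc); restore (ℏc)⁻¹.
1 GeV² → 1/(ℏc) × (1 GeV in J)² = 8.114 × 10⁵ N.
Convert the energy scale: 85.4 keV² = 8.54 × 10⁻¹¹ GeV².
Result: 8.54 × 10⁻¹¹ × 8.114 × 10⁵ = 6.929 × 10⁻⁵ N.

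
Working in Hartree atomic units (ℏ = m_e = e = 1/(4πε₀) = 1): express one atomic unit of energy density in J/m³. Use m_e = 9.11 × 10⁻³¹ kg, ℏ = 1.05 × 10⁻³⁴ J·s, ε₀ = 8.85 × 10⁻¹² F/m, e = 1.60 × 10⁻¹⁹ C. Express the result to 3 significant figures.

From ℏ = m_e = e = 1/(4πε₀) = 1 the energy density scale is u_au = E_h/a₀³ = m_e⁴e¹⁰/((4πε₀)⁵ℏ⁸).
E_h = 4.38 × 10⁻¹⁸ J
a₀ = 5.26 × 10⁻¹¹ m
E_h/a₀³ = 3.01 × 10¹³ J/m³

3.01 × 10¹³ J/m³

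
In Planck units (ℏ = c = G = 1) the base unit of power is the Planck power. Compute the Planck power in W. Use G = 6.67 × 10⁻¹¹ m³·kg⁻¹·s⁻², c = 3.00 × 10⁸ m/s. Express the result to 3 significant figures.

3.64 × 10⁵² W

P_P = c⁵/G
  = 2.43 × 10⁴² / 6.67 × 10⁻¹¹
  = 3.64 × 10⁵² W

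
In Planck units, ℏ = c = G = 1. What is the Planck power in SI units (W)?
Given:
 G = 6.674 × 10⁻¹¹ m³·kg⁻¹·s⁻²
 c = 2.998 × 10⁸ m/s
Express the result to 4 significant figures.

3.629 × 10⁵² W

From ℏ = c = G = 1 the power scale is P_P = c⁵/G.
  = 2.422 × 10⁴² / 6.674 × 10⁻¹¹
  = 3.629 × 10⁵² W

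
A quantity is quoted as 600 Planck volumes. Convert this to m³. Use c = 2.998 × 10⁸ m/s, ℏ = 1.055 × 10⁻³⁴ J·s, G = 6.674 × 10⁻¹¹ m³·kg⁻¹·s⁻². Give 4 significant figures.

One Planck volume: V_P = (ℏG/c³)^(3/2) = 4.224 × 10⁻¹⁰⁵ m³.
600 × 4.224 × 10⁻¹⁰⁵ m³ = 2.534 × 10⁻¹⁰² m³

2.534 × 10⁻¹⁰² m³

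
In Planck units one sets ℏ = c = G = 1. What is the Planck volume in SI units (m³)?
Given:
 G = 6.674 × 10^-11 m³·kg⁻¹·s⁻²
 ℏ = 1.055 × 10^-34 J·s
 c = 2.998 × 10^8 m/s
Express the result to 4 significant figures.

4.224 × 10^-105 m³

V_P = (ℏG/c³)^(3/2)
  = √(1.784 × 10^-209)
  = 4.224 × 10^-105 m³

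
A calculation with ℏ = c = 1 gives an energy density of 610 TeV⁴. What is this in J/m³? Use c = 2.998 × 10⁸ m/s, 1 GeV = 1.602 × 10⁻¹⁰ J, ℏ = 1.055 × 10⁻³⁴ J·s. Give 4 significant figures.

[E]/[L]³ = [E]⁴/(ℏc)³; restore (ℏc)⁻³.
1 GeV⁴ → 1/(ℏc)³ × (1 GeV in J)⁴ = 2.082 × 10³⁷ J/m³.
Convert the energy scale: 610 TeV⁴ = 6.10 × 10¹⁴ GeV⁴.
Result: 6.10 × 10¹⁴ × 2.082 × 10³⁷ = 1.270 × 10⁵² J/m³.

1.270 × 10⁵² J/m³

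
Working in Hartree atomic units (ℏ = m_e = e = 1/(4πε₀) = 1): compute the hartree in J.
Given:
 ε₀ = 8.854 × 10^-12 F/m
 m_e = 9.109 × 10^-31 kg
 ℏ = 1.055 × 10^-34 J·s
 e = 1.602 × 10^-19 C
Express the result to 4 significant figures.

Dimensional analysis gives E_h = m_e e⁴/(4πε₀ℏ)².
  = 6.000 × 10^-106 / 1.378 × 10^-88
  = 4.354 × 10^-18 J

4.354 × 10^-18 J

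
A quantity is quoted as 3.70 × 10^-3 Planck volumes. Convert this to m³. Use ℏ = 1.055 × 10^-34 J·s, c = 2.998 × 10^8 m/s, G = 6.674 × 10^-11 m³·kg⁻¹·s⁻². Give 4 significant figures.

One Planck volume: V_P = (ℏG/c³)^(3/2) = 4.224 × 10^-105 m³.
3.70 × 10^-3 × 4.224 × 10^-105 m³ = 1.563 × 10^-107 m³

1.563 × 10^-107 m³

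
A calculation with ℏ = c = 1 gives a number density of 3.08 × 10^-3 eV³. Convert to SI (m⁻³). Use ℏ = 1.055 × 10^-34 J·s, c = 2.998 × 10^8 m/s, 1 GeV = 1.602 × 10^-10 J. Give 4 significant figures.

Number density is [L]⁻³ = [E]³/(ℏc)³.
1 GeV³ → 1/(ℏc)³ × (1 GeV in J)³ = 1.299 × 10^47 m⁻³.
Convert the energy scale: 3.08 × 10^-3 eV³ = 3.08 × 10^-30 GeV³.
Result: 3.08 × 10^-30 × 1.299 × 10^47 = 4.002 × 10^17 m⁻³.

4.002 × 10^17 m⁻³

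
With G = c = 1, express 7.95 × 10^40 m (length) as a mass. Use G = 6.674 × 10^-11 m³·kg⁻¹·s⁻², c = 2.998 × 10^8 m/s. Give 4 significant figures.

1.071 × 10^68 kg

Length → mass via c²/G.
7.95 × 10^40 m × (c²/G) = 1.071 × 10^68 kg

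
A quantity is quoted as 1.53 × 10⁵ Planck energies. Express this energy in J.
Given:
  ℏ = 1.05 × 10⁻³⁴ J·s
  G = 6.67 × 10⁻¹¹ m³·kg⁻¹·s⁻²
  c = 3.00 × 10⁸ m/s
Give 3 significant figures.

2.99 × 10¹⁴ J

One Planck energy: E_P = √(ℏc⁵/G) = 1.96 × 10⁹ J.
1.53 × 10⁵ × 1.96 × 10⁹ J = 2.99 × 10¹⁴ J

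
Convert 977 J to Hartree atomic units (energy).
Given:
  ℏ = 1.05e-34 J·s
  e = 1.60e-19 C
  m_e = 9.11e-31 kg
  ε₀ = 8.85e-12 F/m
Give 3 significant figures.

hartree: E_h = m_e e⁴/(4πε₀ℏ)² = 4.38e-18 J.
977 / 4.38e-18 = 2.23e20

2.23e20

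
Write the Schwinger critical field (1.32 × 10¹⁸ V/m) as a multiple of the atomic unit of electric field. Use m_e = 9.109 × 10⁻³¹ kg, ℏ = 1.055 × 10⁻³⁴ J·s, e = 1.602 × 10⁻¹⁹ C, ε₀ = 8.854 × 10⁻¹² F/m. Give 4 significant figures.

2.573 × 10⁶

atomic unit of electric field: E_au = E_h/(e a₀) = m_e²e⁵/((4πε₀)³ℏ⁴) = 5.131 × 10¹¹ V/m.
1.32 × 10¹⁸ / 5.131 × 10¹¹ = 2.573 × 10⁶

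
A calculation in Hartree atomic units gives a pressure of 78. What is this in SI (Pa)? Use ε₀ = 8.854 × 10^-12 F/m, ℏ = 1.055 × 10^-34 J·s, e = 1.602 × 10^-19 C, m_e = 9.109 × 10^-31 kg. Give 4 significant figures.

One atomic unit of pressure: P_au = E_h/a₀³ = m_e⁴e¹⁰/((4πε₀)⁵ℏ⁸) = 2.929 × 10^13 Pa.
78 × 2.929 × 10^13 Pa = 2.285 × 10^15 Pa

2.285 × 10^15 Pa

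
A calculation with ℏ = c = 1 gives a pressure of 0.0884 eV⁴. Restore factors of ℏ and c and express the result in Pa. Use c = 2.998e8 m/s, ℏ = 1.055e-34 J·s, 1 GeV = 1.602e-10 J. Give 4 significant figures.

1.840 Pa

Pressure is [E]/[L]³ = [E]⁴/(ℏc)³.
1 GeV⁴ → 1/(ℏc)³ × (1 GeV in J)⁴ = 2.082e37 Pa.
Convert the energy scale: 0.0884 eV⁴ = 8.84e-38 GeV⁴.
Result: 8.84e-38 × 2.082e37 = 1.840 Pa.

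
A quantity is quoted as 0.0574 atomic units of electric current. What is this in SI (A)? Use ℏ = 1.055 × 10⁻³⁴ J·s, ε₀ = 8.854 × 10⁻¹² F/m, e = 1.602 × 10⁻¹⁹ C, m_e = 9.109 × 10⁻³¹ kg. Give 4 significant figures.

One atomic unit of electric current: I_au = e E_h/ℏ = m_e e⁵/((4πε₀)²ℏ³) = 6.612 × 10⁻³ A.
0.0574 × 6.612 × 10⁻³ A = 3.795 × 10⁻⁴ A

3.795 × 10⁻⁴ A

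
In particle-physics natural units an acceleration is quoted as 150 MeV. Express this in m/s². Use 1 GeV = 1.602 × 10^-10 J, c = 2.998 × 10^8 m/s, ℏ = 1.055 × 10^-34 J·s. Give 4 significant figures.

Acceleration is [L]/[T]² = c·[E]/ℏ.
1 GeV → c/ℏ × (1 GeV in J) = 4.552 × 10^32 m/s².
Convert the energy scale: 150 MeV = 0.150 GeV.
Result: 0.150 × 4.552 × 10^32 = 6.829 × 10^31 m/s².

6.829 × 10^31 m/s²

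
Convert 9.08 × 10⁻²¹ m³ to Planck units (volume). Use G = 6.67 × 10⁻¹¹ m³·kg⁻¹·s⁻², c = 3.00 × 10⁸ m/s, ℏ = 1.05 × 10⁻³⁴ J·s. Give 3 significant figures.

Planck volume: V_P = (ℏG/c³)^(3/2) = 4.18 × 10⁻¹⁰⁵ m³.
9.08 × 10⁻²¹ / 4.18 × 10⁻¹⁰⁵ = 2.17 × 10⁸⁴

2.17 × 10⁸⁴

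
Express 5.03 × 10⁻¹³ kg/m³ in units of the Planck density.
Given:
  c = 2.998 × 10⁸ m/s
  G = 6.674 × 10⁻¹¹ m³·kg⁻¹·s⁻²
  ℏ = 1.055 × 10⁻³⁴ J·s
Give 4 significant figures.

9.760 × 10⁻¹¹⁰

Planck density: ρ_P = c⁵/(ℏG²) = 5.154 × 10⁹⁶ kg/m³.
5.03 × 10⁻¹³ / 5.154 × 10⁹⁶ = 9.760 × 10⁻¹¹⁰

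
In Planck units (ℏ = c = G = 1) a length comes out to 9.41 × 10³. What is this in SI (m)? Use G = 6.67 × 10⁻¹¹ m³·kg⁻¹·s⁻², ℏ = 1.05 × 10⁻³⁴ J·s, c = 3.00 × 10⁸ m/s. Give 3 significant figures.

One Planck length: ℓ_P = √(ℏG/c³) = 1.61 × 10⁻³⁵ m.
9.41 × 10³ × 1.61 × 10⁻³⁵ m = 1.52 × 10⁻³¹ m

1.52 × 10⁻³¹ m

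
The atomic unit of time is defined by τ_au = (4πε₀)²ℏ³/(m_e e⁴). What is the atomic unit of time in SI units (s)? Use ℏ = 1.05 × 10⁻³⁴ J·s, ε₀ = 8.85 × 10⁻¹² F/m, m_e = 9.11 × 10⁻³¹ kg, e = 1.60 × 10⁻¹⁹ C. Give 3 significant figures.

2.40 × 10⁻¹⁷ s

τ_au = (4πε₀)²ℏ³/(m_e e⁴)
E_h = 4.38 × 10⁻¹⁸ J
ℏ/E_h = 2.40 × 10⁻¹⁷ s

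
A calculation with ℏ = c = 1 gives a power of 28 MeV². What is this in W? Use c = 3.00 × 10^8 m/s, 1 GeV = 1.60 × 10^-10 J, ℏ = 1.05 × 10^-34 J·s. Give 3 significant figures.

6.83 × 10^9 W

Power is [E]/[T] = [E]²/ℏ.
1 GeV² → 1/ℏ × (1 GeV in J)² = 2.44 × 10^14 W.
Convert the energy scale: 28 MeV² = 2.80 × 10^-5 GeV².
Result: 2.80 × 10^-5 × 2.44 × 10^14 = 6.83 × 10^9 W.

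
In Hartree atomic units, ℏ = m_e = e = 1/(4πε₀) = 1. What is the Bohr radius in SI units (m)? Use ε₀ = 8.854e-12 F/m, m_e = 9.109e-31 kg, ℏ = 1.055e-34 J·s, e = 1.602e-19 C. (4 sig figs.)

5.297e-11 m

The unique combination of the constants set to 1 with dimensions of length is a₀ = 4πε₀ℏ²/(m_e e²).
  = 1.238e-78 / 2.338e-68
  = 5.297e-11 m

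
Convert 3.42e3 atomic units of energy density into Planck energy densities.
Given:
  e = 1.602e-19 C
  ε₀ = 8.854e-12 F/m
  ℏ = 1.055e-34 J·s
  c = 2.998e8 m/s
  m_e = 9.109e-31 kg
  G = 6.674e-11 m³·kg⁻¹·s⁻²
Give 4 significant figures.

2.163e-97

atomic unit of energy density: u_au = E_h/a₀³ = m_e⁴e¹⁰/((4πε₀)⁵ℏ⁸) = 2.929e13 J/m³
Planck energy density: u_P = c⁷/(ℏG²) = 4.632e113 J/m³
3.42e3 × 2.929e13 / 4.632e113 = 2.163e-97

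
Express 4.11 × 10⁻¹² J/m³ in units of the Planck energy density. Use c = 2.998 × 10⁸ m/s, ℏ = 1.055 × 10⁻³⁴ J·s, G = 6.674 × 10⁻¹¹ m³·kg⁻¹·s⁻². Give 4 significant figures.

Planck energy density: u_P = c⁷/(ℏG²) = 4.632 × 10¹¹³ J/m³.
4.11 × 10⁻¹² / 4.632 × 10¹¹³ = 8.872 × 10⁻¹²⁶

8.872 × 10⁻¹²⁶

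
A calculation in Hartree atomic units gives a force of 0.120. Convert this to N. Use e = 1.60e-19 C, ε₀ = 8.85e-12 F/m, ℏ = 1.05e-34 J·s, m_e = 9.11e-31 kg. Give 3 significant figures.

9.99e-9 N

One atomic unit of force: F_au = E_h/a₀ = m_e²e⁶/((4πε₀)³ℏ⁴) = 8.33e-8 N.
0.120 × 8.33e-8 N = 9.99e-9 N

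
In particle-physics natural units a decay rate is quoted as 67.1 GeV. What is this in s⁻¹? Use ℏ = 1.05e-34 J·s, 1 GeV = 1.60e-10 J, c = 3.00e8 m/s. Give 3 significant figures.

1.02e26 s⁻¹

A rate is [E]/ℏ; divide by ℏ.
1 GeV → 1/ℏ × (1 GeV in J) = 1.52e24 s⁻¹.
Result: 67.1 × 1.52e24 = 1.02e26 s⁻¹.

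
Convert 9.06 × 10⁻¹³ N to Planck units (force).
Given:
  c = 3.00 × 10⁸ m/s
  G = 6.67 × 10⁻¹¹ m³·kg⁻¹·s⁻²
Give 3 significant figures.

7.46 × 10⁻⁵⁷

Planck force: F_P = c⁴/G = 1.21 × 10⁴⁴ N.
9.06 × 10⁻¹³ / 1.21 × 10⁴⁴ = 7.46 × 10⁻⁵⁷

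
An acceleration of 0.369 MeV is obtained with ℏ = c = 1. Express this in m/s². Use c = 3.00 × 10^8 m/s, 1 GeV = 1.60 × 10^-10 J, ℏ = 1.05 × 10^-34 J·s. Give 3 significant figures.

1.69 × 10^29 m/s²

Acceleration is [L]/[T]² = c·[E]/ℏ.
1 GeV → c/ℏ × (1 GeV in J) = 4.57 × 10^32 m/s².
Convert the energy scale: 0.369 MeV = 3.69 × 10^-4 GeV.
Result: 3.69 × 10^-4 × 4.57 × 10^32 = 1.69 × 10^29 m/s².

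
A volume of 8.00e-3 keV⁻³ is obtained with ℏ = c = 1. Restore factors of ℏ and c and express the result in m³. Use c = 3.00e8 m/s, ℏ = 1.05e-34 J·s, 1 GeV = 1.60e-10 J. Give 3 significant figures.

Volume is [L]³ = [E]⁻³·(ℏc)³.
1 GeV⁻³ → (ℏc)³ × (1 GeV in J)⁻³ = 7.63e-48 m³.
Convert the energy scale: 8.00e-3 keV⁻³ = 8.00e15 GeV⁻³.
Result: 8.00e15 × 7.63e-48 = 6.10e-32 m³.

6.10e-32 m³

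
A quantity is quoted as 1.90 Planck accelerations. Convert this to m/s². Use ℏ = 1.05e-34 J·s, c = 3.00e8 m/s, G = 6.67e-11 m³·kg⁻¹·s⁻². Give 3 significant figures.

One Planck acceleration: a_P = √(c⁷/(ℏG)) = 5.59e51 m/s².
1.90 × 5.59e51 m/s² = 1.06e52 m/s²

1.06e52 m/s²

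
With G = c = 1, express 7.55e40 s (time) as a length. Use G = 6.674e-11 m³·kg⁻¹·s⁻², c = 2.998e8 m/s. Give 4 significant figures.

2.263e49 m

Time → length via c.
7.55e40 s × (c) = 2.263e49 m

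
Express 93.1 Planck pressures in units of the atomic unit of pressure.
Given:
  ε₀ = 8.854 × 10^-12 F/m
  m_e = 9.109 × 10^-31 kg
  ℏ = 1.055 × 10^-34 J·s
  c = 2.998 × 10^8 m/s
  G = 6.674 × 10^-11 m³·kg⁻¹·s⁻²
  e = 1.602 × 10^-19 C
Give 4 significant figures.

Planck pressure: p_P = c⁷/(ℏG²) = 4.632 × 10^113 Pa
atomic unit of pressure: P_au = E_h/a₀³ = m_e⁴e¹⁰/((4πε₀)⁵ℏ⁸) = 2.929 × 10^13 Pa
93.1 × 4.632 × 10^113 / 2.929 × 10^13 = 1.472 × 10^102

1.472 × 10^102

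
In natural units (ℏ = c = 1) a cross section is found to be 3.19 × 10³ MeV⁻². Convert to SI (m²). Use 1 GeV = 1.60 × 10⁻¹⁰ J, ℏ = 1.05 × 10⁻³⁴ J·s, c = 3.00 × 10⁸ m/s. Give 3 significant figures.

1.24 × 10⁻²² m²

Area is [L]² = [E]⁻²·(ℏc)²; restore (ℏc)².
1 GeV⁻² → (ℏc)² × (1 GeV in J)⁻² = 3.88 × 10⁻³² m².
Convert the energy scale: 3.19 × 10³ MeV⁻² = 3.19 × 10⁹ GeV⁻².
Result: 3.19 × 10⁹ × 3.88 × 10⁻³² = 1.24 × 10⁻²² m².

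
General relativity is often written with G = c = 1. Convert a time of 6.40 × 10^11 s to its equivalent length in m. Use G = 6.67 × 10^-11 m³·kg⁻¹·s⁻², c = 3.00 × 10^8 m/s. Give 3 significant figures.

Time → length via c.
6.40 × 10^11 s × (c) = 1.92 × 10^20 m

1.92 × 10^20 m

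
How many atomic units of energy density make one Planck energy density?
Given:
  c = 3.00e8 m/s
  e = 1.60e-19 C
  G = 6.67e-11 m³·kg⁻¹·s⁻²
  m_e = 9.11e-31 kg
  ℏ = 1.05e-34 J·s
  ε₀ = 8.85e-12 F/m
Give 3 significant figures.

Planck energy density: u_P = c⁷/(ℏG²) = 4.68e113 J/m³
atomic unit of energy density: u_au = E_h/a₀³ = m_e⁴e¹⁰/((4πε₀)⁵ℏ⁸) = 3.01e13 J/m³
ratio = 4.68e113 / 3.01e13 = 1.55e100

1.55e100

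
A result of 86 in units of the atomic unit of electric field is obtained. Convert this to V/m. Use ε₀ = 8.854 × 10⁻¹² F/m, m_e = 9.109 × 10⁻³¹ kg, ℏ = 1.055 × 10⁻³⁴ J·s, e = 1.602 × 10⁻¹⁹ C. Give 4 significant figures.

One atomic unit of electric field: E_au = E_h/(e a₀) = m_e²e⁵/((4πε₀)³ℏ⁴) = 5.131 × 10¹¹ V/m.
86 × 5.131 × 10¹¹ V/m = 4.413 × 10¹³ V/m

4.413 × 10¹³ V/m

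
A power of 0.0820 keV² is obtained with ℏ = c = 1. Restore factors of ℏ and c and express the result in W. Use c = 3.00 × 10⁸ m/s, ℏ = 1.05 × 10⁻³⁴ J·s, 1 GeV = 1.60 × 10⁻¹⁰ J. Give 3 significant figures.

20 W

Power is [E]/[T] = [E]²/ℏ.
1 GeV² → 1/ℏ × (1 GeV in J)² = 2.44 × 10¹⁴ W.
Convert the energy scale: 0.0820 keV² = 8.20 × 10⁻¹⁴ GeV².
Result: 8.20 × 10⁻¹⁴ × 2.44 × 10¹⁴ = 20 W.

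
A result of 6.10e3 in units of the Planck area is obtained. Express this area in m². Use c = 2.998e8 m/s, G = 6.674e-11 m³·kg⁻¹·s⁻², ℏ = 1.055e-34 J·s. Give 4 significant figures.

One Planck area: A_P = ℏG/c³ = 2.613e-70 m².
6.10e3 × 2.613e-70 m² = 1.594e-66 m²

1.594e-66 m²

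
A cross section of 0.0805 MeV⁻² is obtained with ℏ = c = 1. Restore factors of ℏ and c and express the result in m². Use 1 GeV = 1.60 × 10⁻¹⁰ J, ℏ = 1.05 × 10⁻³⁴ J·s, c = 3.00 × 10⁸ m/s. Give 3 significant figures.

Area is [L]² = [E]⁻²·(ℏc)²; restore (ℏc)².
1 GeV⁻² → (ℏc)² × (1 GeV in J)⁻² = 3.88 × 10⁻³² m².
Convert the energy scale: 0.0805 MeV⁻² = 8.05 × 10⁴ GeV⁻².
Result: 8.05 × 10⁴ × 3.88 × 10⁻³² = 3.12 × 10⁻²⁷ m².

3.12 × 10⁻²⁷ m²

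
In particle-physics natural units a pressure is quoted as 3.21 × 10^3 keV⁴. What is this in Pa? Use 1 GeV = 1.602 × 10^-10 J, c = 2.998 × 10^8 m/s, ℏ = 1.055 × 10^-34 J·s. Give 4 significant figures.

Pressure is [E]/[L]³ = [E]⁴/(ℏc)³.
1 GeV⁴ → 1/(ℏc)³ × (1 GeV in J)⁴ = 2.082 × 10^37 Pa.
Convert the energy scale: 3.21 × 10^3 keV⁴ = 3.21 × 10^-21 GeV⁴.
Result: 3.21 × 10^-21 × 2.082 × 10^37 = 6.682 × 10^16 Pa.

6.682 × 10^16 Pa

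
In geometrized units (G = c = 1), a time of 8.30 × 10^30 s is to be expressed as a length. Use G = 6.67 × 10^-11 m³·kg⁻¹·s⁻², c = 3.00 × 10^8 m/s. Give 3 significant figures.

2.49 × 10^39 m

Time → length via c.
8.30 × 10^30 s × (c) = 2.49 × 10^39 m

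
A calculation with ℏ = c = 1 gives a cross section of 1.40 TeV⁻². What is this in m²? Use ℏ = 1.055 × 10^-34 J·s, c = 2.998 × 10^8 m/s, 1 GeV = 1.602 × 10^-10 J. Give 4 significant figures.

Area is [L]² = [E]⁻²·(ℏc)²; restore (ℏc)².
1 GeV⁻² → (ℏc)² × (1 GeV in J)⁻² = 3.898 × 10^-32 m².
Convert the energy scale: 1.40 TeV⁻² = 1.40 × 10^-6 GeV⁻².
Result: 1.40 × 10^-6 × 3.898 × 10^-32 = 5.457 × 10^-38 m².

5.457 × 10^-38 m²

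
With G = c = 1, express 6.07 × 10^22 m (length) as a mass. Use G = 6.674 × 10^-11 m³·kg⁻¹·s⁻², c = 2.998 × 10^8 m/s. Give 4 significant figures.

Length → mass via c²/G.
6.07 × 10^22 m × (c²/G) = 8.175 × 10^49 kg

8.175 × 10^49 kg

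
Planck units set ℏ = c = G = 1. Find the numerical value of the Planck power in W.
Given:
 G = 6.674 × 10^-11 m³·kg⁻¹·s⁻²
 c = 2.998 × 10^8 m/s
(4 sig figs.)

3.629 × 10^52 W

From ℏ = c = G = 1 the power scale is P_P = c⁵/G.
  = 2.422 × 10^42 / 6.674 × 10^-11
  = 3.629 × 10^52 W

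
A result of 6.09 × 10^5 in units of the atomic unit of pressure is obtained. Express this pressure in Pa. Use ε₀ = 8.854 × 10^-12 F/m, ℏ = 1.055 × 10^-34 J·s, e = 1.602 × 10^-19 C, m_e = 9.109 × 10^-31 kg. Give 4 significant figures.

1.784 × 10^19 Pa

One atomic unit of pressure: P_au = E_h/a₀³ = m_e⁴e¹⁰/((4πε₀)⁵ℏ⁸) = 2.929 × 10^13 Pa.
6.09 × 10^5 × 2.929 × 10^13 Pa = 1.784 × 10^19 Pa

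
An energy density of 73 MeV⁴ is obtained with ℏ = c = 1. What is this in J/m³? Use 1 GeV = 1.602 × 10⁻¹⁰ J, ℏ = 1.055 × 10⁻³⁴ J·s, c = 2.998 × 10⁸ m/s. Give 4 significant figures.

1.520 × 10²⁷ J/m³

[E]/[L]³ = [E]⁴/(ℏc)³; restore (ℏc)⁻³.
1 GeV⁴ → 1/(ℏc)³ × (1 GeV in J)⁴ = 2.082 × 10³⁷ J/m³.
Convert the energy scale: 73 MeV⁴ = 7.30 × 10⁻¹¹ GeV⁴.
Result: 7.30 × 10⁻¹¹ × 2.082 × 10³⁷ = 1.520 × 10²⁷ J/m³.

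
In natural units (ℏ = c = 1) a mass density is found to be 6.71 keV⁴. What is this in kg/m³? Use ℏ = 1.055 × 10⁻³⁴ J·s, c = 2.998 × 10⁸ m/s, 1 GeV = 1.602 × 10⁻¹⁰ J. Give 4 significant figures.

Mass density is [E]/(c²[L]³) = [E]⁴/(ℏ³c⁵).
1 GeV⁴ → 1/(ℏ³c⁵) × (1 GeV in J)⁴ = 2.316 × 10²⁰ kg/m³.
Convert the energy scale: 6.71 keV⁴ = 6.71 × 10⁻²⁴ GeV⁴.
Result: 6.71 × 10⁻²⁴ × 2.316 × 10²⁰ = 1.554 × 10⁻³ kg/m³.

1.554 × 10⁻³ kg/m³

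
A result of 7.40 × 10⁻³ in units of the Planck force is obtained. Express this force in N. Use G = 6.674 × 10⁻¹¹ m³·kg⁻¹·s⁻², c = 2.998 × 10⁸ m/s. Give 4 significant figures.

One Planck force: F_P = c⁴/G = 1.210 × 10⁴⁴ N.
7.40 × 10⁻³ × 1.210 × 10⁴⁴ N = 8.957 × 10⁴¹ N

8.957 × 10⁴¹ N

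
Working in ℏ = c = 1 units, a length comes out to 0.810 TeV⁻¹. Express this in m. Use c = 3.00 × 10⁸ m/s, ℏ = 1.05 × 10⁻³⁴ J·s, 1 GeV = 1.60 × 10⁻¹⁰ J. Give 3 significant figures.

A length is [E]⁻¹ in ℏ=c=1; restore one factor of ℏc.
1 GeV⁻¹ → ℏc × (1 GeV in J)⁻¹ = 1.97 × 10⁻¹⁶ m.
Convert the energy scale: 0.810 TeV⁻¹ = 8.10 × 10⁻⁴ GeV⁻¹.
Result: 8.10 × 10⁻⁴ × 1.97 × 10⁻¹⁶ = 1.59 × 10⁻¹⁹ m.

1.59 × 10⁻¹⁹ m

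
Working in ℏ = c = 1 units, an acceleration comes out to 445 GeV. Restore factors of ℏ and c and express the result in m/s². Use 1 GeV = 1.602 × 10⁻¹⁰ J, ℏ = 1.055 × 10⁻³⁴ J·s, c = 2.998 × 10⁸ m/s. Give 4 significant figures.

2.026 × 10³⁵ m/s²

Acceleration is [L]/[T]² = c·[E]/ℏ.
1 GeV → c/ℏ × (1 GeV in J) = 4.552 × 10³² m/s².
Result: 445 × 4.552 × 10³² = 2.026 × 10³⁵ m/s².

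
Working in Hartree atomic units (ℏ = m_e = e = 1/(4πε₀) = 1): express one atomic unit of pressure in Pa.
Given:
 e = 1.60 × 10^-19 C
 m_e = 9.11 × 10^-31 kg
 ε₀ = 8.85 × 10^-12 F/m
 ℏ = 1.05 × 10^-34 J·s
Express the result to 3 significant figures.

3.01 × 10^13 Pa

From ℏ = m_e = e = 1/(4πε₀) = 1 the pressure scale is P_au = E_h/a₀³ = m_e⁴e¹⁰/((4πε₀)⁵ℏ⁸).
E_h = 4.38 × 10^-18 J
a₀ = 5.26 × 10^-11 m
E_h/a₀³ = 3.01 × 10^13 Pa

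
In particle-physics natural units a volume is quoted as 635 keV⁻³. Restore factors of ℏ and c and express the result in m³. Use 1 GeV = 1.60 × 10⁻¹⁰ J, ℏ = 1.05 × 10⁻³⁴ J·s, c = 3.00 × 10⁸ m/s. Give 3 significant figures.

Volume is [L]³ = [E]⁻³·(ℏc)³.
1 GeV⁻³ → (ℏc)³ × (1 GeV in J)⁻³ = 7.63 × 10⁻⁴⁸ m³.
Convert the energy scale: 635 keV⁻³ = 6.35 × 10²⁰ GeV⁻³.
Result: 6.35 × 10²⁰ × 7.63 × 10⁻⁴⁸ = 4.85 × 10⁻²⁷ m³.

4.85 × 10⁻²⁷ m³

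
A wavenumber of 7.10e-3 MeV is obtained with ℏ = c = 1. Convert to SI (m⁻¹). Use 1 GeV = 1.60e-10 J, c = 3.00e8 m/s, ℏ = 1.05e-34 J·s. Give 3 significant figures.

3.61e10 m⁻¹

Inverse length is [E]/(ℏc).
1 GeV → 1/(ℏc) × (1 GeV in J) = 5.08e15 m⁻¹.
Convert the energy scale: 7.10e-3 MeV = 7.10e-6 GeV.
Result: 7.10e-6 × 5.08e15 = 3.61e10 m⁻¹.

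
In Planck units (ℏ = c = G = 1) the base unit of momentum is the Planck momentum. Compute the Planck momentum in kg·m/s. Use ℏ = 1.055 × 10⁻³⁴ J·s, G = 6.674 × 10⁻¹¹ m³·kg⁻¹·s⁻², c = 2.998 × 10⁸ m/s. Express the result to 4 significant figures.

p_P = √(ℏc³/G)
  = √(42.60)
  = 6.527 kg·m/s

6.527 kg·m/s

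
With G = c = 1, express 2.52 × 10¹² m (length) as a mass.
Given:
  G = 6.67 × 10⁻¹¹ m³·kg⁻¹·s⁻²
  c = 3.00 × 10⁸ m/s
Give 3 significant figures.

3.40 × 10³⁹ kg

Length → mass via c²/G.
2.52 × 10¹² m × (c²/G) = 3.40 × 10³⁹ kg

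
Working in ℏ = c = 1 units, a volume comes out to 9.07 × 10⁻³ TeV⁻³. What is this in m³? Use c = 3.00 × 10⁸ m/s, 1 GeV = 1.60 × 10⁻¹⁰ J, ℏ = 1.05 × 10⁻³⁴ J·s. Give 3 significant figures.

6.92 × 10⁻⁵⁹ m³

Volume is [L]³ = [E]⁻³·(ℏc)³.
1 GeV⁻³ → (ℏc)³ × (1 GeV in J)⁻³ = 7.63 × 10⁻⁴⁸ m³.
Convert the energy scale: 9.07 × 10⁻³ TeV⁻³ = 9.07 × 10⁻¹² GeV⁻³.
Result: 9.07 × 10⁻¹² × 7.63 × 10⁻⁴⁸ = 6.92 × 10⁻⁵⁹ m³.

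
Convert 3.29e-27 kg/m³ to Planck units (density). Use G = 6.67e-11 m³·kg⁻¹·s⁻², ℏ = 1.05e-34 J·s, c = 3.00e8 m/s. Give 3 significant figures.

Planck density: ρ_P = c⁵/(ℏG²) = 5.20e96 kg/m³.
3.29e-27 / 5.20e96 = 6.32e-124

6.32e-124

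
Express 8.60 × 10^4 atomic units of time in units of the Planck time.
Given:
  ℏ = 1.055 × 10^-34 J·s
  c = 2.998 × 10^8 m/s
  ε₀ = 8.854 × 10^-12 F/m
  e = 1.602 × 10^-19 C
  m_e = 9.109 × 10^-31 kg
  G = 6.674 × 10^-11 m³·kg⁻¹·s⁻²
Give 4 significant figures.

3.865 × 10^31

atomic unit of time: τ_au = (4πε₀)²ℏ³/(m_e e⁴) = 2.423 × 10^-17 s
Planck time: t_P = √(ℏG/c⁵) = 5.392 × 10^-44 s
8.60 × 10^4 × 2.423 × 10^-17 / 5.392 × 10^-44 = 3.865 × 10^31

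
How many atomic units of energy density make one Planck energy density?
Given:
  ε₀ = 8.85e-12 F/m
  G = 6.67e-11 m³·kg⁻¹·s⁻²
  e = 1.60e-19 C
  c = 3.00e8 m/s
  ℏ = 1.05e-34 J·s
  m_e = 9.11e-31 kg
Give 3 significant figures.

1.55e100

Planck energy density: u_P = c⁷/(ℏG²) = 4.68e113 J/m³
atomic unit of energy density: u_au = E_h/a₀³ = m_e⁴e¹⁰/((4πε₀)⁵ℏ⁸) = 3.01e13 J/m³
ratio = 4.68e113 / 3.01e13 = 1.55e100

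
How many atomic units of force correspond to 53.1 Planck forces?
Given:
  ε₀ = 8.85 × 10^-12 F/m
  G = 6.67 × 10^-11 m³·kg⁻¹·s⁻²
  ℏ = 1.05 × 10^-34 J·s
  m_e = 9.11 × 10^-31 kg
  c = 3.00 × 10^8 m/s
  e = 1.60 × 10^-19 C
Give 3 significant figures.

7.74 × 10^52

Planck force: F_P = c⁴/G = 1.21 × 10^44 N
atomic unit of force: F_au = E_h/a₀ = m_e²e⁶/((4πε₀)³ℏ⁴) = 8.33 × 10^-8 N
53.1 × 1.21 × 10^44 / 8.33 × 10^-8 = 7.74 × 10^52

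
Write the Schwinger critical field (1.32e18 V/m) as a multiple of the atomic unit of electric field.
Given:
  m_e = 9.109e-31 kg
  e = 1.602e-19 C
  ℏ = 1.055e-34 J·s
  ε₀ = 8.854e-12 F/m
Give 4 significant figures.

atomic unit of electric field: E_au = E_h/(e a₀) = m_e²e⁵/((4πε₀)³ℏ⁴) = 5.131e11 V/m.
1.32e18 / 5.131e11 = 2.573e6

2.573e6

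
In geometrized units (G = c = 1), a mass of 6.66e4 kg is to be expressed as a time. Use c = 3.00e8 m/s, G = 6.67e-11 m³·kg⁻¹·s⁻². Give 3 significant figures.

1.65e-31 s

Mass → time via G/c³.
6.66e4 kg × (G/c³) = 1.65e-31 s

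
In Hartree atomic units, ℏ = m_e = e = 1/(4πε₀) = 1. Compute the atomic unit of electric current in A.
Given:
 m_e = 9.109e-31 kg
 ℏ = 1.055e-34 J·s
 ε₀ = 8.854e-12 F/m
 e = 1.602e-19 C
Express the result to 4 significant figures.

6.612e-3 A

The unique combination of the constants set to 1 with dimensions of current is I_au = e E_h/ℏ = m_e e⁵/((4πε₀)²ℏ³).
E_h = 4.354e-18 J
e·E_h/ℏ = 6.612e-3 A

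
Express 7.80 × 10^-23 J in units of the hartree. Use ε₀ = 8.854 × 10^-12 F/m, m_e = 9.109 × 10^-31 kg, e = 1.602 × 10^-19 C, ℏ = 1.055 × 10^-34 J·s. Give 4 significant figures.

1.791 × 10^-5

hartree: E_h = m_e e⁴/(4πε₀ℏ)² = 4.354 × 10^-18 J.
7.80 × 10^-23 / 4.354 × 10^-18 = 1.791 × 10^-5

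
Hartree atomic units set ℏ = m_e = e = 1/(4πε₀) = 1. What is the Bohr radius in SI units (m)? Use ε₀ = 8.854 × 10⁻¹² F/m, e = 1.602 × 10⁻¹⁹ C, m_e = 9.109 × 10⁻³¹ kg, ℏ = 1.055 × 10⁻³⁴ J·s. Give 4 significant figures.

The unique combination of the constants set to 1 with dimensions of length is a₀ = 4πε₀ℏ²/(m_e e²).
  = 1.238 × 10⁻⁷⁸ / 2.338 × 10⁻⁶⁸
  = 5.297 × 10⁻¹¹ m

5.297 × 10⁻¹¹ m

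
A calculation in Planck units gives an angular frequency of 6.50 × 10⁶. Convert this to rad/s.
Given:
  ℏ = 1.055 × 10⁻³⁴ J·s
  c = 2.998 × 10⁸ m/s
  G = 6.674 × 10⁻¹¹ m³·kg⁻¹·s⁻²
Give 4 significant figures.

One Planck angular frequency: ω_P = √(c⁵/(ℏG)) = 1.855 × 10⁴³ rad/s.
6.50 × 10⁶ × 1.855 × 10⁴³ rad/s = 1.206 × 10⁵⁰ rad/s

1.206 × 10⁵⁰ rad/s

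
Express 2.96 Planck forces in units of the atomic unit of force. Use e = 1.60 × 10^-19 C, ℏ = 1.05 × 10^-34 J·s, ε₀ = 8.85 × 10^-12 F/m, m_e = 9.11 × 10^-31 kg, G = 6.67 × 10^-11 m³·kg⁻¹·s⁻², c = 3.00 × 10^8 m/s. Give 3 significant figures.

Planck force: F_P = c⁴/G = 1.21 × 10^44 N
atomic unit of force: F_au = E_h/a₀ = m_e²e⁶/((4πε₀)³ℏ⁴) = 8.33 × 10^-8 N
2.96 × 1.21 × 10^44 / 8.33 × 10^-8 = 4.32 × 10^51

4.32 × 10^51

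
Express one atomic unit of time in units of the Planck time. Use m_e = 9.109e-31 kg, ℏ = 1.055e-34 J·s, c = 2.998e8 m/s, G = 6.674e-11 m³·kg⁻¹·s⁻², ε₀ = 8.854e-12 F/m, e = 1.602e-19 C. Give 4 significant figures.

4.494e26

atomic unit of time: τ_au = (4πε₀)²ℏ³/(m_e e⁴) = 2.423e-17 s
Planck time: t_P = √(ℏG/c⁵) = 5.392e-44 s
ratio = 2.423e-17 / 5.392e-44 = 4.494e26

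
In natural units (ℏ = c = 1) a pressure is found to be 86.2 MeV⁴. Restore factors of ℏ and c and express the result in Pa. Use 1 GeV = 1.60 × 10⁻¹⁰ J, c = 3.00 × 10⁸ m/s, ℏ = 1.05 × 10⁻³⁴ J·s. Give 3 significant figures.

Pressure is [E]/[L]³ = [E]⁴/(ℏc)³.
1 GeV⁴ → 1/(ℏc)³ × (1 GeV in J)⁴ = 2.10 × 10³⁷ Pa.
Convert the energy scale: 86.2 MeV⁴ = 8.62 × 10⁻¹¹ GeV⁴.
Result: 8.62 × 10⁻¹¹ × 2.10 × 10³⁷ = 1.81 × 10²⁷ Pa.

1.81 × 10²⁷ Pa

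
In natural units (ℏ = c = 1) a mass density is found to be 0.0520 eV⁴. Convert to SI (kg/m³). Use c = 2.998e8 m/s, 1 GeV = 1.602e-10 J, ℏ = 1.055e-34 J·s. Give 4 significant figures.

1.204e-17 kg/m³

Mass density is [E]/(c²[L]³) = [E]⁴/(ℏ³c⁵).
1 GeV⁴ → 1/(ℏ³c⁵) × (1 GeV in J)⁴ = 2.316e20 kg/m³.
Convert the energy scale: 0.0520 eV⁴ = 5.20e-38 GeV⁴.
Result: 5.20e-38 × 2.316e20 = 1.204e-17 kg/m³.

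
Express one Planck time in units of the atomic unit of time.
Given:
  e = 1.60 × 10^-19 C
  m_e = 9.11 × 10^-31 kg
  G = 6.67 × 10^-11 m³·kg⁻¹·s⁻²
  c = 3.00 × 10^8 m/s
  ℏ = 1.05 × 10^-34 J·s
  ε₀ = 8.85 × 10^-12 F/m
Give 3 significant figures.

2.24 × 10^-27

Planck time: t_P = √(ℏG/c⁵) = 5.37 × 10^-44 s
atomic unit of time: τ_au = (4πε₀)²ℏ³/(m_e e⁴) = 2.40 × 10^-17 s
ratio = 5.37 × 10^-44 / 2.40 × 10^-17 = 2.24 × 10^-27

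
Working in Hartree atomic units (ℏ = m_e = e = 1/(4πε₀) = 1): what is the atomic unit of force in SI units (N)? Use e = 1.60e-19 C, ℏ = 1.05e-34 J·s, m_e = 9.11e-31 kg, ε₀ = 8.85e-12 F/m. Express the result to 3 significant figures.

The unique combination of the constants set to 1 with dimensions of force is F_au = E_h/a₀ = m_e²e⁶/((4πε₀)³ℏ⁴).
E_h = 4.38e-18 J
a₀ = 5.26e-11 m
E_h/a₀ = 8.33e-8 N

8.33e-8 N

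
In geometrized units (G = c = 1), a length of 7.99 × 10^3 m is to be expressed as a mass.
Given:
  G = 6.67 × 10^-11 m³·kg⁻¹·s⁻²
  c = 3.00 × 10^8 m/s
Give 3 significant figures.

1.08 × 10^31 kg

Length → mass via c²/G.
7.99 × 10^3 m × (c²/G) = 1.08 × 10^31 kg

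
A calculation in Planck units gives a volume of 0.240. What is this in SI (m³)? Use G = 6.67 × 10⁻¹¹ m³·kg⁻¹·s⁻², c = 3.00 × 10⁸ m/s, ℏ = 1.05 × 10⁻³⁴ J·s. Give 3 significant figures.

One Planck volume: V_P = (ℏG/c³)^(3/2) = 4.18 × 10⁻¹⁰⁵ m³.
0.240 × 4.18 × 10⁻¹⁰⁵ m³ = 1.00 × 10⁻¹⁰⁵ m³

1.00 × 10⁻¹⁰⁵ m³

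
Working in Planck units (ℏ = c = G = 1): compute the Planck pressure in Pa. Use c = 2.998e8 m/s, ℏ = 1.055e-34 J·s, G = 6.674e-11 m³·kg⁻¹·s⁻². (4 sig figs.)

4.632e113 Pa

Dimensional analysis gives p_P = c⁷/(ℏG²).
  = 2.177e59 / 4.699e-55
  = 4.632e113 Pa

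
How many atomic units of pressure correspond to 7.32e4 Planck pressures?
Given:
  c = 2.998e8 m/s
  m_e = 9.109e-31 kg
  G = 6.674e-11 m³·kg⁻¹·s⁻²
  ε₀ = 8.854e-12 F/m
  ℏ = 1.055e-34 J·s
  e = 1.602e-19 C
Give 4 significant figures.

Planck pressure: p_P = c⁷/(ℏG²) = 4.632e113 Pa
atomic unit of pressure: P_au = E_h/a₀³ = m_e⁴e¹⁰/((4πε₀)⁵ℏ⁸) = 2.929e13 Pa
7.32e4 × 4.632e113 / 2.929e13 = 1.158e105

1.158e105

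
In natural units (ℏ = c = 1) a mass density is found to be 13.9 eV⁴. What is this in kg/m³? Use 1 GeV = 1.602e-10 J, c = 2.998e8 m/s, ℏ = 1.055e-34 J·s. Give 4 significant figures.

3.219e-15 kg/m³

Mass density is [E]/(c²[L]³) = [E]⁴/(ℏ³c⁵).
1 GeV⁴ → 1/(ℏ³c⁵) × (1 GeV in J)⁴ = 2.316e20 kg/m³.
Convert the energy scale: 13.9 eV⁴ = 1.39e-35 GeV⁴.
Result: 1.39e-35 × 2.316e20 = 3.219e-15 kg/m³.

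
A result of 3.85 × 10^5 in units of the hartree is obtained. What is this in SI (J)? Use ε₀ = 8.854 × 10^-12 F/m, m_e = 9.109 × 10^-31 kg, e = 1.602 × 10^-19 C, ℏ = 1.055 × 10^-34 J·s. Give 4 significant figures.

One hartree: E_h = m_e e⁴/(4πε₀ℏ)² = 4.354 × 10^-18 J.
3.85 × 10^5 × 4.354 × 10^-18 J = 1.676 × 10^-12 J

1.676 × 10^-12 J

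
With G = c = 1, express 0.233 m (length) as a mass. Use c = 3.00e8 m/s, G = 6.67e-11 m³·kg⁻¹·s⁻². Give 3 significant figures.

Length → mass via c²/G.
0.233 m × (c²/G) = 3.14e26 kg

3.14e26 kg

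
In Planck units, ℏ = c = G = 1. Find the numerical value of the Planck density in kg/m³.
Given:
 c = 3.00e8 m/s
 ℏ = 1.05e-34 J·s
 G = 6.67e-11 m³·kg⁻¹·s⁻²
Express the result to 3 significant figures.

Dimensional analysis gives ρ_P = c⁵/(ℏG²).
  = 2.43e42 / 4.67e-55
  = 5.20e96 kg/m³

5.20e96 kg/m³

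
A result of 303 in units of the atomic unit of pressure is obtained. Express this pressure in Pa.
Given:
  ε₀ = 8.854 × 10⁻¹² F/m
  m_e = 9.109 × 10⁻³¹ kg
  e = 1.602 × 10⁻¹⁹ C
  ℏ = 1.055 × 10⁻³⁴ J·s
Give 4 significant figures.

One atomic unit of pressure: P_au = E_h/a₀³ = m_e⁴e¹⁰/((4πε₀)⁵ℏ⁸) = 2.929 × 10¹³ Pa.
303 × 2.929 × 10¹³ Pa = 8.875 × 10¹⁵ Pa

8.875 × 10¹⁵ Pa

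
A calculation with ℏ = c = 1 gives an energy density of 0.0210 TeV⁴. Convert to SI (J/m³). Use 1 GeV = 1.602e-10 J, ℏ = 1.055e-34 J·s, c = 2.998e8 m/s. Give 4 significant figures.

4.371e47 J/m³

[E]/[L]³ = [E]⁴/(ℏc)³; restore (ℏc)⁻³.
1 GeV⁴ → 1/(ℏc)³ × (1 GeV in J)⁴ = 2.082e37 J/m³.
Convert the energy scale: 0.0210 TeV⁴ = 2.10e10 GeV⁴.
Result: 2.10e10 × 2.082e37 = 4.371e47 J/m³.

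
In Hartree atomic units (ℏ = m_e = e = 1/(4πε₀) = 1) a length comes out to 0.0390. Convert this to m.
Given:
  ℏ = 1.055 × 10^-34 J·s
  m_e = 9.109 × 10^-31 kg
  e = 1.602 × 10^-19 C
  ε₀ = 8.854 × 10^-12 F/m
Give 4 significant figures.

One Bohr radius: a₀ = 4πε₀ℏ²/(m_e e²) = 5.297 × 10^-11 m.
0.0390 × 5.297 × 10^-11 m = 2.066 × 10^-12 m

2.066 × 10^-12 m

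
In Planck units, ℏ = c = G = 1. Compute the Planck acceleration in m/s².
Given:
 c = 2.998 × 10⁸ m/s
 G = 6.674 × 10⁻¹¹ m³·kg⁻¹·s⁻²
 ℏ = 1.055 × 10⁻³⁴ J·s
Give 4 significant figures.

Dimensional analysis gives a_P = √(c⁷/(ℏG)).
  = √(3.092 × 10¹⁰³)
  = 5.560 × 10⁵¹ m/s²

5.560 × 10⁵¹ m/s²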